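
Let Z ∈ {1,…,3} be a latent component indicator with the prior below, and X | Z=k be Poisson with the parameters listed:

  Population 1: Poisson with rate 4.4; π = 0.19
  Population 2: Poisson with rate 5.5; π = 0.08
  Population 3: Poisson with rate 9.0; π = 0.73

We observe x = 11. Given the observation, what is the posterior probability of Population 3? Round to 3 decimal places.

By Bayes' theorem, P(k | x) = w_k f_k(x) / Σ_j w_j f_j(x).
Evaluate each component's likelihood at the observed value:
  f_1 = e^(−4.4)·4.4^11/11! = 0.00368068
  f_2 = e^(−5.5)·5.5^11/11! = 0.0142631
  f_3 = e^(−9.0)·9.0^11/11! = 0.0970201
Multiply by the mixture weights:
  w_1·f_1 = 0.19 × 0.00368068 = 0.000699329
  w_2·f_2 = 0.08 × 0.0142631 = 0.00114105
  w_3·f_3 = 0.73 × 0.0970201 = 0.0708246
Sum: 0.000699329 + 0.00114105 + 0.0708246 = 0.072665
P(Population 3 | 11) = 0.0708246 / 0.072665 ≈ 0.975

0.975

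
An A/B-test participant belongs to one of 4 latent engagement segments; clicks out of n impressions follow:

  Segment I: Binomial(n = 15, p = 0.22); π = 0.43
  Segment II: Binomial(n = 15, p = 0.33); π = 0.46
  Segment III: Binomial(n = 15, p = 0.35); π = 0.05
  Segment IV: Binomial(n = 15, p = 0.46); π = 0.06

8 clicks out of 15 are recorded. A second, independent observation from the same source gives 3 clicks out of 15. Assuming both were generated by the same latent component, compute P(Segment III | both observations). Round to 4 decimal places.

P(component k | x) = P(Z=k)·f_k(x) / marginal(x), where marginal(x) = Σ_j P(Z=j)·f_j(x).
Since both observations come from the same component, the likelihood for component k is f_k(x₁)·f_k(x₂).
  f_I = [0.00620286] × [0.245705] = 0.00152408
  f_II = [0.0548509] × [0.133798] = 0.00733896
  f_III = [0.0710373] × [0.110962] = 0.00788247
  f_IV = [0.17273] × [0.0272276] = 0.00470303
Unnormalised posteriors:
  P(Z=I)·f_I = 0.43 × 0.00152408 = 0.000655353
  P(Z=II)·f_II = 0.46 × 0.00733896 = 0.00337592
  P(Z=III)·f_III = 0.05 × 0.00788247 = 0.000394123
  P(Z=IV)·f_IV = 0.06 × 0.00470303 = 0.000282182
Normaliser: 0.000655353 + 0.00337592 + 0.000394123 + 0.000282182 = 0.00470758
So the posterior for Segment III is 0.000394123 / 0.00470758 ≈ 0.0837.

0.0837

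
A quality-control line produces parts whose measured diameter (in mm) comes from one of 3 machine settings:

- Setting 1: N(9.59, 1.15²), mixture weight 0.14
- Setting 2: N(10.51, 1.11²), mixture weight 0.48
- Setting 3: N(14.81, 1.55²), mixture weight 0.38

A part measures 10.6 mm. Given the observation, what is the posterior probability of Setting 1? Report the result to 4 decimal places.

0.1592

Posterior ∝ prior × likelihood, so P(k | x) ∝ P(Z=k) f_k(x); normalise over all components.
Component likelihoods at x = 10.6 mm:
  L_1 = 0.235894
  L_2 = 0.358228
  L_3 = 0.00643585
Unnormalised posteriors:
  P(Z=1)·L_1 = 0.14 × 0.235894 = 0.0330252
  P(Z=2)·L_2 = 0.48 × 0.358228 = 0.171949
  P(Z=3)·L_3 = 0.38 × 0.00643585 = 0.00244562
Normaliser: 0.0330252 + 0.171949 + 0.00244562 = 0.20742
Responsibility of Setting 1: 0.0330252 / 0.20742 ≈ 0.1592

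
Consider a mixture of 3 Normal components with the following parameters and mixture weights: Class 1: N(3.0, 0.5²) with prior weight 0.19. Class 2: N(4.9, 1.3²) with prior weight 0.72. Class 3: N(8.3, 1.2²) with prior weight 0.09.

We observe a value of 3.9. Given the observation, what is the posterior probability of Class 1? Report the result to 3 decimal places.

0.154

Posterior ∝ prior × likelihood, so P(k | x) ∝ P(Z=k) f_k(x); normalise over all components.
Component likelihoods at x = 3.9:
  L_1 = 0.1579
  L_2 = 0.228285
  L_3 = 0.000400226
Prior × likelihood for each component:
  P(Z=1)·L_1 = 0.19 × 0.1579 = 0.0300011
  P(Z=2)·L_2 = 0.72 × 0.228285 = 0.164365
  P(Z=3)·L_3 = 0.09 × 0.000400226 = 3.60203e-05
Denominator: 0.0300011 + 0.164365 + 3.60203e-05 = 0.194402
P(Class 1 | x) = 0.0300011 / 0.194402 ≈ 0.154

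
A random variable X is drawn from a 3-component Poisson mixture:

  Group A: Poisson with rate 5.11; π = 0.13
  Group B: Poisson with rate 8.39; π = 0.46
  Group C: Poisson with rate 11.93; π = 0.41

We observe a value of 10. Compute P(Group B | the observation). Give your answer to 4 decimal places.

Posterior ∝ prior × likelihood, so P(k | x) ∝ π_k f_k(x); normalise over all components.
Component likelihoods at x = 10:
  L_A = 0.020193
  L_B = 0.108175
  L_C = 0.106049
Prior × likelihood for each component:
  π_A·L_A = 0.13 × 0.020193 = 0.00262509
  π_B·L_B = 0.46 × 0.108175 = 0.0497604
  π_C·L_C = 0.41 × 0.106049 = 0.0434803
Normaliser: 0.00262509 + 0.0497604 + 0.0434803 = 0.0958657
P(Group B | x) = 0.0497604 / 0.0958657 ≈ 0.5191

0.5191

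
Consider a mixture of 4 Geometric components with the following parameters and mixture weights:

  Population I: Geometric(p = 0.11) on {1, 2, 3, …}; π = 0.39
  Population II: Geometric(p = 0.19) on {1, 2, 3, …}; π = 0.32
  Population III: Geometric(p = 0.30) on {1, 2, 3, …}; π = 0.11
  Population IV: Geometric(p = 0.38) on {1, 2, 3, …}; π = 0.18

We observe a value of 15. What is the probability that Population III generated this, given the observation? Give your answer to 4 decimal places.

Apply Bayes' rule: the posterior for each component is proportional to its prior times its likelihood at x.
Evaluate each component's likelihood at the observed value:
  L_I = 0.11·(1−0.11)^14 = 0.11·0.195641 = 0.0215205
  L_II = 0.19·(1−0.19)^14 = 0.19·0.0523348 = 0.00994361
  L_III = 0.30·(1−0.30)^14 = 0.30·0.00678223 = 0.00203467
  L_IV = 0.38·(1−0.38)^14 = 0.38·0.00124018 = 0.000471267
Unnormalised posteriors:
  P(Z=I)·L_I = 0.39 × 0.0215205 = 0.008393
  P(Z=II)·L_II = 0.32 × 0.00994361 = 0.00318195
  P(Z=III)·L_III = 0.11 × 0.00203467 = 0.000223814
  P(Z=IV)·L_IV = 0.18 × 0.000471267 = 8.48281e-05
Evidence: 0.008393 + 0.00318195 + 0.000223814 + 8.48281e-05 = 0.0118836
Responsibility of Population III: 0.000223814 / 0.0118836 ≈ 0.0188

0.0188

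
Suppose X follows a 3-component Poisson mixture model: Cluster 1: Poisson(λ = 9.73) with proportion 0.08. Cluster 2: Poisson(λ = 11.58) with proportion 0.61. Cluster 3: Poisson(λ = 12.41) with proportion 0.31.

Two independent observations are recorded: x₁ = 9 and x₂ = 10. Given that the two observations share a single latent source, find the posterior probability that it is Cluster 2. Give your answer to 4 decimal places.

0.6434

P(component k | x) = π_k·f_k(x) / marginal(x), where marginal(x) = Σ_j π_j·f_j(x).
Since both observations come from the same component, the likelihood for component k is f_k(x₁)·f_k(x₂).
  f_1 = [e^(−9.73)·9.73^9/9! = 0.128105] × [0.124646] = 0.0159679
  f_2 = [e^(−11.58)·11.58^9/9! = 0.0964904] × [0.111736] = 0.0107814
  f_3 = [e^(−12.41)·12.41^9/9! = 0.0784492] × [0.0973554] = 0.00763746
Weight by the priors:
  π_1·f_1 = 0.08 × 0.0159679 = 0.00127743
  π_2·f_2 = 0.61 × 0.0107814 = 0.00657667
  π_3·f_3 = 0.31 × 0.00763746 = 0.00236761
Normaliser: 0.00127743 + 0.00657667 + 0.00236761 = 0.0102217
P(Cluster 2 | x₁, x₂) = 0.00657667 / 0.0102217 ≈ 0.6434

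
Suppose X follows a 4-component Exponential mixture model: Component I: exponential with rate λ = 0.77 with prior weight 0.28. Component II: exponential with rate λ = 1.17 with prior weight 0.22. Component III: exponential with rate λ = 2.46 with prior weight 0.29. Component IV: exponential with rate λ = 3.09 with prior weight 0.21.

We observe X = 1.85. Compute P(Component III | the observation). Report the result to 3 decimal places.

0.083

Apply Bayes' rule: the posterior for each component is proportional to its prior times its likelihood at x.
Exponential densities:
  f_I = 0.185284
  f_II = 0.134325
  f_III = 0.0259693
  f_IV = 0.0101698
Multiply by the mixture weights:
  π_I·f_I = 0.28 × 0.185284 = 0.0518796
  π_II·f_II = 0.22 × 0.134325 = 0.0295514
  π_III·f_III = 0.29 × 0.0259693 = 0.00753111
  π_IV·f_IV = 0.21 × 0.0101698 = 0.00213567
Normaliser: 0.0518796 + 0.0295514 + 0.00753111 + 0.00213567 = 0.0910977
So the posterior for Component III is 0.00753111 / 0.0910977 ≈ 0.083.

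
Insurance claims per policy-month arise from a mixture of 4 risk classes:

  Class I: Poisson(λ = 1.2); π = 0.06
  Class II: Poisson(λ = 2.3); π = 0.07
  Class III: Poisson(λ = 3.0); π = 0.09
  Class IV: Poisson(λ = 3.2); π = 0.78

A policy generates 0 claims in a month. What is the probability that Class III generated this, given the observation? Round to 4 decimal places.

0.0730

The responsibility of component k is P(Z=k) f_k(x) divided by Σ_j P(Z=j) f_j(x).
Evaluate each component's likelihood at the observed value:
  L_I = e^(−1.2)·1.2^0/0! = 0.301194
  L_II = e^(−2.3)·2.3^0/0! = 0.100259
  L_III = e^(−3.0)·3.0^0/0! = 0.0497871
  L_IV = e^(−3.2)·3.2^0/0! = 0.0407622
Unnormalised posteriors:
  P(Z=I)·L_I = 0.06 × 0.301194 = 0.0180717
  P(Z=II)·L_II = 0.07 × 0.100259 = 0.00701812
  P(Z=III)·L_III = 0.09 × 0.0497871 = 0.00448084
  P(Z=IV)·L_IV = 0.78 × 0.0407622 = 0.0317945
Sum: 0.0180717 + 0.00701812 + 0.00448084 + 0.0317945 = 0.0613651
Responsibility of Class III: 0.00448084 / 0.0613651 ≈ 0.0730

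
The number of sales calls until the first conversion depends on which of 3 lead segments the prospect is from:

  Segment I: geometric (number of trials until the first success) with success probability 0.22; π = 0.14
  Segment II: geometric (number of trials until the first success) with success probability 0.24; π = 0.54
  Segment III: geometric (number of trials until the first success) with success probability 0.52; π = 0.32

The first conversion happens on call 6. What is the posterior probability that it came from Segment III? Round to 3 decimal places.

The responsibility of component k is π_k f_k(x) divided by Σ_j π_j f_j(x).
Component likelihoods at x = 6:
  p_I = 0.22·(1−0.22)^5 = 0.22·0.288717 = 0.0635178
  p_II = 0.24·(1−0.24)^5 = 0.24·0.253553 = 0.0608526
  p_III = 0.52·(1−0.52)^5 = 0.52·0.0254804 = 0.0132498
Unnormalised posteriors:
  π_I·p_I = 0.14 × 0.0635178 = 0.0088925
  π_II·p_II = 0.54 × 0.0608526 = 0.0328604
  π_III·p_III = 0.32 × 0.0132498 = 0.00423994
Marginal: 0.0088925 + 0.0328604 + 0.00423994 = 0.0459928
So the posterior for Segment III is 0.00423994 / 0.0459928 ≈ 0.092.

0.092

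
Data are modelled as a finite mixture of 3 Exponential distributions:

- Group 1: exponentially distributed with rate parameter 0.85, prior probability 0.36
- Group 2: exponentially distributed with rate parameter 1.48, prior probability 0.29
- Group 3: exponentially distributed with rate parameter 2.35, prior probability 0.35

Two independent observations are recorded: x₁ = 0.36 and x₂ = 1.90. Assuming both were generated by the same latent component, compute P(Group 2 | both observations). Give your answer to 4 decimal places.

0.3199

The responsibility of component k is w_k f_k(x) divided by Σ_j w_j f_j(x).
Since both observations come from the same component, the likelihood for component k is f_k(x₁)·f_k(x₂).
  p_1 = [0.625929] × [0.169057] = 0.105818
  p_2 = [0.8687] × [0.0889254] = 0.0772494
  p_3 = [1.00845] × [0.027036] = 0.0272645
Weight by the priors:
  w_1·p_1 = 0.36 × 0.105818 = 0.0380944
  w_2·p_2 = 0.29 × 0.0772494 = 0.0224023
  w_3·p_3 = 0.35 × 0.0272645 = 0.00954258
Marginal: 0.0380944 + 0.0224023 + 0.00954258 = 0.0700393
So the posterior for Group 2 is 0.0224023 / 0.0700393 ≈ 0.3199.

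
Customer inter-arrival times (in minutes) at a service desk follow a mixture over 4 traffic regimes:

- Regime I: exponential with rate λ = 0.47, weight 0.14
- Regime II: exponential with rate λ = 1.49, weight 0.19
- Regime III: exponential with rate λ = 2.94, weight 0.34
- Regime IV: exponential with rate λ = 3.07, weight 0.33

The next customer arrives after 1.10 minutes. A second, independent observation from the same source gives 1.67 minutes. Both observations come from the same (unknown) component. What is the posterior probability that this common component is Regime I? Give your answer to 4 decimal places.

0.5038

Posterior ∝ prior × likelihood, so P(k | x) ∝ P(Z=k) f_k(x); normalise over all components.
Since both observations come from the same component, the likelihood for component k is f_k(x₁)·f_k(x₂).
  p_I = [0.47·e^(−0.47·1.10) = 0.47·e^(−0.5170) = 0.280264] × [0.214398] = 0.060088
  p_II = [1.49·e^(−1.49·1.10) = 1.49·e^(−1.6390) = 0.289319] × [0.123746] = 0.0358021
  p_III = [2.94·e^(−2.94·1.10) = 2.94·e^(−3.2340) = 0.115835] × [0.0216795] = 0.00251123
  p_IV = [3.07·e^(−3.07·1.10) = 3.07·e^(−3.3770) = 0.10484] × [0.0182202] = 0.0019102
Unnormalised posteriors:
  P(Z=I)·p_I = 0.14 × 0.060088 = 0.00841232
  P(Z=II)·p_II = 0.19 × 0.0358021 = 0.00680241
  P(Z=III)·p_III = 0.34 × 0.00251123 = 0.00085382
  P(Z=IV)·p_IV = 0.33 × 0.0019102 = 0.000630368
Sum: 0.00841232 + 0.00680241 + 0.00085382 + 0.000630368 = 0.0166989
So the posterior for Regime I is 0.00841232 / 0.0166989 ≈ 0.5038.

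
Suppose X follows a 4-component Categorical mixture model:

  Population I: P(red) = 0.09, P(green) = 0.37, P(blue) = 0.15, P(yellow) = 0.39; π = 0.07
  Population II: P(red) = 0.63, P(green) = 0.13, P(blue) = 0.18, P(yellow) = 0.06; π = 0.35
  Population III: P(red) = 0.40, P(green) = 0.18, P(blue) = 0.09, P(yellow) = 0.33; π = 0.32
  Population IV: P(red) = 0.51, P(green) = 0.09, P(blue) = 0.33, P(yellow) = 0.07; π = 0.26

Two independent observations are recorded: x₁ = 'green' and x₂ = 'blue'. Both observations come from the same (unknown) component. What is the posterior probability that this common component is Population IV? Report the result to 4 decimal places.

0.3091

P(component k | x) = π_k·f_k(x) / marginal(x), where marginal(x) = Σ_j π_j·f_j(x).
Since both observations come from the same component, the likelihood for component k is f_k(x₁)·f_k(x₂).
  p_I = [P(green | comp) = 0.37] × [0.15] = 0.0555
  p_II = [P(green | comp) = 0.13] × [0.18] = 0.0234
  p_III = [P(green | comp) = 0.18] × [0.09] = 0.0162
  p_IV = [P(green | comp) = 0.09] × [0.33] = 0.0297
Prior × likelihood for each component:
  π_I·p_I = 0.07 × 0.0555 = 0.003885
  π_II·p_II = 0.35 × 0.0234 = 0.00819
  π_III·p_III = 0.32 × 0.0162 = 0.005184
  π_IV·p_IV = 0.26 × 0.0297 = 0.007722
Sum: 0.003885 + 0.00819 + 0.005184 + 0.007722 = 0.024981
P(Population IV | x) ≈ 0.3091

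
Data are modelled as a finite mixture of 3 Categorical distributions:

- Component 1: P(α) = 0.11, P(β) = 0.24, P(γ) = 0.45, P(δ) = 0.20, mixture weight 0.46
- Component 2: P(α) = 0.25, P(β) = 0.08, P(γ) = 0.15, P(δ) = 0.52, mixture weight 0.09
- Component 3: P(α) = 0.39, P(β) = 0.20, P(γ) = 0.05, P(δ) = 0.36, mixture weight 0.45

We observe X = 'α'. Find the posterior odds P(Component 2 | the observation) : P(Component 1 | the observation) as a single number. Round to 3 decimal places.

0.445

Only the two components matter; the odds are (π_i f_i(x)) / (π_j f_j(x)).
Evaluate each component's likelihood at the observed value:
  p_1 = P(α | comp) = 0.11
  p_2 = P(α | comp) = 0.25
  p_3 = P(α | comp) = 0.39
0.0225 / 0.0506 ≈ 0.445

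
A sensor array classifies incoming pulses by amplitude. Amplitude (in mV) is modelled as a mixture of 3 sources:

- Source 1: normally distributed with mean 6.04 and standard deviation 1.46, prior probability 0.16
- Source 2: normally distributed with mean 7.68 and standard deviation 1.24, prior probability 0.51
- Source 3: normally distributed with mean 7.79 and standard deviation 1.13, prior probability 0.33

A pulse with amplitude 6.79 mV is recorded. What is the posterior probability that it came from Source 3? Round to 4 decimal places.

0.3229

By Bayes' theorem, P(k | x) = π_k f_k(x) / Σ_j π_j f_j(x).
Component likelihoods at x = 6.79 mV:
  p_1 = 0.239472
  p_2 = 0.24867
  p_3 = 0.238657
Multiply by the mixture weights:
  π_1·p_1 = 0.16 × 0.239472 = 0.0383155
  π_2·p_2 = 0.51 × 0.24867 = 0.126822
  π_3·p_3 = 0.33 × 0.238657 = 0.0787567
Normaliser: 0.0383155 + 0.126822 + 0.0787567 = 0.243894
P(Source 3 | the observation) = 0.0787567 / 0.243894 ≈ 0.3229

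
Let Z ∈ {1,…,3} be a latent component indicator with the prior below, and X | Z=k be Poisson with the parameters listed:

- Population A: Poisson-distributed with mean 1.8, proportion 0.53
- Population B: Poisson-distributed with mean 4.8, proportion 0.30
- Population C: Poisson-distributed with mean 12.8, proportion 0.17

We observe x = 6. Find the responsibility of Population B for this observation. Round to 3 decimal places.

Apply Bayes' rule: the posterior for each component is proportional to its prior times its likelihood at x.
Component likelihoods at x = 6:
  f_A = e^(−1.8)·1.8^6/6! = 0.00780859
  f_B = e^(−4.8)·4.8^6/6! = 0.139798
  f_C = e^(−12.8)·12.8^6/6! = 0.0168639
Weight by the priors:
  π_A·f_A = 0.53 × 0.00780859 = 0.00413855
  π_B·f_B = 0.30 × 0.139798 = 0.0419394
  π_C·f_C = 0.17 × 0.0168639 = 0.00286686
Marginal: 0.00413855 + 0.0419394 + 0.00286686 = 0.0489449
So the posterior for Population B is 0.0419394 / 0.0489449 ≈ 0.857.

0.857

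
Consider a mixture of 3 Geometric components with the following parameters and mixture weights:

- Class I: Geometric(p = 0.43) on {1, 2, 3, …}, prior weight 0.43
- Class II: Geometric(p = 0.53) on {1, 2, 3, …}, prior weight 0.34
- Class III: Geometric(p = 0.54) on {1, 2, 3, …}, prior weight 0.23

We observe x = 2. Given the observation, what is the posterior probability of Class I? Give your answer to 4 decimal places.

By Bayes' theorem, P(k | x) = π_k f_k(x) / Σ_j π_j f_j(x).
Component likelihoods at x = 2:
  p_I = 0.2451
  p_II = 0.2491
  p_III = 0.2484
Prior × likelihood for each component:
  π_I·p_I = 0.43 × 0.2451 = 0.105393
  π_II·p_II = 0.34 × 0.2491 = 0.084694
  π_III·p_III = 0.23 × 0.2484 = 0.057132
Evidence: 0.105393 + 0.084694 + 0.057132 = 0.247219
So the posterior for Class I is 0.105393 / 0.247219 ≈ 0.4263.

0.4263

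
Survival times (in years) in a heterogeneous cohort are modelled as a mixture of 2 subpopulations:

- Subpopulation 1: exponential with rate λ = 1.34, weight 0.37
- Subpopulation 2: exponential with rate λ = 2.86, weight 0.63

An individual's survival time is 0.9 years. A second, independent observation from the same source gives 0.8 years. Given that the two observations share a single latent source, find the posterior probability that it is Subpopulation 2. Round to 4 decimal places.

By Bayes' theorem, P(k | x) = w_k f_k(x) / Σ_j w_j f_j(x).
Since both observations come from the same component, the likelihood for component k is f_k(x₁)·f_k(x₂).
  p_1 = [1.34·e^(−1.34·0.9) = 1.34·e^(−1.2060) = 0.401186] × [0.458713] = 0.184029
  p_2 = [2.86·e^(−2.86·0.9) = 2.86·e^(−2.5740) = 0.218018] × [0.290202] = 0.0632692
Prior × likelihood for each component:
  w_1·p_1 = 0.37 × 0.184029 = 0.0680908
  w_2·p_2 = 0.63 × 0.0632692 = 0.0398596
Denominator: 0.0680908 + 0.0398596 = 0.10795
Responsibility of Subpopulation 2: 0.0398596 / 0.10795 ≈ 0.3692

0.3692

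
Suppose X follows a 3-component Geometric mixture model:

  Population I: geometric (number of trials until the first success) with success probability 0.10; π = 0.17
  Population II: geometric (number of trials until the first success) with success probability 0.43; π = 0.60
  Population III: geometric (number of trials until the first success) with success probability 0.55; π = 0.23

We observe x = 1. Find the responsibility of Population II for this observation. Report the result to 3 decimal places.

0.643

P(component k | x) = π_k·f_k(x) / marginal(x), where marginal(x) = Σ_j π_j·f_j(x).
Evaluate each component's likelihood at the observed value:
  L_I = 0.10·(1−0.10)^0 = 0.10·1 = 0.1
  L_II = 0.43·(1−0.43)^0 = 0.43·1 = 0.43
  L_III = 0.55·(1−0.55)^0 = 0.55·1 = 0.55
Multiply by the mixture weights:
  π_I·L_I = 0.17 × 0.1 = 0.017
  π_II·L_II = 0.60 × 0.43 = 0.258
  π_III·L_III = 0.23 × 0.55 = 0.1265
Sum: 0.017 + 0.258 + 0.1265 = 0.4015
Responsibility of Population II: 0.258 / 0.4015 ≈ 0.643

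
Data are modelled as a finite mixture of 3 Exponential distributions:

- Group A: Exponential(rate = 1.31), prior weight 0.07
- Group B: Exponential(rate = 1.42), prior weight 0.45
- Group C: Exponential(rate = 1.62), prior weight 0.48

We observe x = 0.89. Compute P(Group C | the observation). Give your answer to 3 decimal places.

Apply Bayes' rule: the posterior for each component is proportional to its prior times its likelihood at x.
Component likelihoods at x = 0.89:
  f_A = 1.31·e^(−1.31·0.89) = 1.31·e^(−1.1659) = 0.408251
  f_B = 1.42·e^(−1.42·0.89) = 1.42·e^(−1.2638) = 0.401261
  f_C = 1.62·e^(−1.62·0.89) = 1.62·e^(−1.4418) = 0.383133
Weight by the priors:
  π_A·f_A = 0.07 × 0.408251 = 0.0285776
  π_B·f_B = 0.45 × 0.401261 = 0.180567
  π_C·f_C = 0.48 × 0.383133 = 0.183904
Sum: 0.0285776 + 0.180567 + 0.183904 = 0.393049
So the posterior for Group C is 0.183904 / 0.393049 ≈ 0.468.

0.468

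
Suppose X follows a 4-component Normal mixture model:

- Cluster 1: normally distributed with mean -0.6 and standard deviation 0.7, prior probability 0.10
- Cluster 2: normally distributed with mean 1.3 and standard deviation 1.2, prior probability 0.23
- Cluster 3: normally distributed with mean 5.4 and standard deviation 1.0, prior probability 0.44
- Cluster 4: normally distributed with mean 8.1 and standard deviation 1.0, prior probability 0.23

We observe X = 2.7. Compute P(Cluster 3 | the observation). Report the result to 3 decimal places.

P(component k | x) = w_k·f_k(x) / marginal(x), where marginal(x) = Σ_j w_j·f_j(x).
Component likelihoods at x = 2.7:
  f_1 = (1/(0.7·√(2π)))·exp(−(2.7−-0.6)²/(2·0.7²)) = 0.569918·exp(-11.11224) = 8.50796e-06
  f_2 = (1/(1.2·√(2π)))·exp(−(2.7−1.3)²/(2·1.2²)) = 0.332452·exp(-0.68056) = 0.168332
  f_3 = (1/(1.0·√(2π)))·exp(−(2.7−5.4)²/(2·1.0²)) = 0.398942·exp(-3.64500) = 0.0104209
  f_4 = (1/(1.0·√(2π)))·exp(−(2.7−8.1)²/(2·1.0²)) = 0.398942·exp(-14.58000) = 1.85736e-07
Prior × likelihood for each component:
  w_1·f_1 = 0.10 × 8.50796e-06 = 8.50796e-07
  w_2·f_2 = 0.23 × 0.168332 = 0.0387164
  w_3·f_3 = 0.44 × 0.0104209 = 0.00458521
  w_4·f_4 = 0.23 × 1.85736e-07 = 4.27193e-08
Sum: 8.50796e-07 + 0.0387164 + 0.00458521 + 4.27193e-08 = 0.0433025
So the posterior for Cluster 3 is 0.00458521 / 0.0433025 ≈ 0.106.

0.106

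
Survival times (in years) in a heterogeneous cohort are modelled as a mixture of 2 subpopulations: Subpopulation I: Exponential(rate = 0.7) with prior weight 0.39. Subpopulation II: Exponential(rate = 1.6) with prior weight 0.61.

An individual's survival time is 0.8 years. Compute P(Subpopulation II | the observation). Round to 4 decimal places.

Posterior ∝ prior × likelihood, so P(k | x) ∝ w_k f_k(x); normalise over all components.
Exponential densities:
  p_I = 0.399846
  p_II = 0.44486
Multiply by the mixture weights:
  w_I·p_I = 0.39 × 0.399846 = 0.15594
  w_II·p_II = 0.61 × 0.44486 = 0.271364
Denominator: 0.15594 + 0.271364 = 0.427304
P(Subpopulation II | data) ≈ 0.6351

0.6351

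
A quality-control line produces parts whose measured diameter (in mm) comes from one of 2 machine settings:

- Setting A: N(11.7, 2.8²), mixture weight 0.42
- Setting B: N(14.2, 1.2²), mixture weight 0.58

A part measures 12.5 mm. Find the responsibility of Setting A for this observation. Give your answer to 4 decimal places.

P(component k | x) = P(Z=k)·f_k(x) / marginal(x), where marginal(x) = Σ_j P(Z=j)·f_j(x).
Evaluate each component's likelihood at the observed value:
  f_A = 0.136781
  f_B = 0.121878
Weight by the priors:
  P(Z=A)·f_A = 0.42 × 0.136781 = 0.057448
  P(Z=B)·f_B = 0.58 × 0.121878 = 0.0706894
Normaliser: 0.057448 + 0.0706894 = 0.128137
So the posterior for Setting A is 0.057448 / 0.128137 ≈ 0.4483.

0.4483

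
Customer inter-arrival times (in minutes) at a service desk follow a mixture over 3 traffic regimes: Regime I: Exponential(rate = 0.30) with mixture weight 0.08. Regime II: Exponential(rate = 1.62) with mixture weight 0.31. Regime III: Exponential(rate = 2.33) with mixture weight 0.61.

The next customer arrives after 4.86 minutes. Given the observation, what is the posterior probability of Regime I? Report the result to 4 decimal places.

0.9640

The responsibility of component k is P(Z=k) f_k(x) divided by Σ_j P(Z=j) f_j(x).
Component likelihoods at x = 4.86 minutes:
  L_I = 0.30·e^(−0.30·4.86) = 0.30·e^(−1.4580) = 0.0698104
  L_II = 1.62·e^(−1.62·4.86) = 1.62·e^(−7.8732) = 0.000616918
  L_III = 2.33·e^(−2.33·4.86) = 2.33·e^(−11.3238) = 2.81509e-05
Prior × likelihood for each component:
  P(Z=I)·L_I = 0.08 × 0.0698104 = 0.00558483
  P(Z=II)·L_II = 0.31 × 0.000616918 = 0.000191245
  P(Z=III)·L_III = 0.61 × 2.81509e-05 = 1.7172e-05
Evidence: 0.00558483 + 0.000191245 + 1.7172e-05 = 0.00579325
Responsibility of Regime I: 0.00558483 / 0.00579325 ≈ 0.9640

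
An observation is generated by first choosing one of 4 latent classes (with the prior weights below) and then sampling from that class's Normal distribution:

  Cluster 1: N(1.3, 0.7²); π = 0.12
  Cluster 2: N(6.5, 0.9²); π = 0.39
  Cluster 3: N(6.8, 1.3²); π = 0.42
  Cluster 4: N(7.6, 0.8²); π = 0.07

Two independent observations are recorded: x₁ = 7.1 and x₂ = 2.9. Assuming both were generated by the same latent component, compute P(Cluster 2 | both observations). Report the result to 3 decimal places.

P(component k | x) = π_k·f_k(x) / marginal(x), where marginal(x) = Σ_j π_j·f_j(x).
Since both observations come from the same component, the likelihood for component k is f_k(x₁)·f_k(x₂).
  L_1 = [7.04676e-16] × [0.0418147] = 2.94658e-17
  L_2 = [0.354942] × [0.0001487] = 5.278e-05
  L_3 = [0.298815] × [0.00340911] = 0.0010187
  L_4 = [0.410201] × [1.59532e-08] = 6.54401e-09
Multiply by the mixture weights:
  π_1·L_1 = 0.12 × 2.94658e-17 = 3.53589e-18
  π_2·L_2 = 0.39 × 5.278e-05 = 2.05842e-05
  π_3·L_3 = 0.42 × 0.0010187 = 0.000427852
  π_4·L_4 = 0.07 × 6.54401e-09 = 4.58081e-10
Denominator: 3.53589e-18 + 2.05842e-05 + 0.000427852 + 4.58081e-10 = 0.000448437
P(Cluster 2 | x₁, x₂) ≈ 0.046

0.046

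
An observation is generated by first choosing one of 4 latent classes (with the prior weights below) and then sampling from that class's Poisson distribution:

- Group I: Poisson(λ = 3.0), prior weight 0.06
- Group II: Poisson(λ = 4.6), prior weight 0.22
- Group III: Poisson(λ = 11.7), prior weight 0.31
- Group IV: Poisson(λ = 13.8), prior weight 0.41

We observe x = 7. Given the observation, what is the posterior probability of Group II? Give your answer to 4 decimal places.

Apply Bayes' rule: the posterior for each component is proportional to its prior times its likelihood at x.
Poisson probabilities:
  f_I = 0.021604
  f_II = 0.08692
  f_III = 0.0493884
  f_IV = 0.019207
Multiply by the mixture weights:
  π_I·f_I = 0.06 × 0.021604 = 0.00129624
  π_II·f_II = 0.22 × 0.08692 = 0.0191224
  π_III·f_III = 0.31 × 0.0493884 = 0.0153104
  π_IV·f_IV = 0.41 × 0.019207 = 0.00787486
Denominator: 0.00129624 + 0.0191224 + 0.0153104 + 0.00787486 = 0.0436039
P(Group II | data) ≈ 0.4385

0.4385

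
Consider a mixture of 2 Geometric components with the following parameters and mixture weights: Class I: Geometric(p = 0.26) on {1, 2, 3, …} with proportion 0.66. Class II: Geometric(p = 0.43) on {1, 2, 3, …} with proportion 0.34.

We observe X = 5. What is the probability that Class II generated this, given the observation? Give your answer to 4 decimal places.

Apply Bayes' rule: the posterior for each component is proportional to its prior times its likelihood at x.
Geometric probabilities:
  p_I = 0.0779651
  p_II = 0.0453908
Unnormalised posteriors:
  π_I·p_I = 0.66 × 0.0779651 = 0.051457
  π_II·p_II = 0.34 × 0.0453908 = 0.0154329
Sum: 0.051457 + 0.0154329 = 0.0668898
So the posterior for Class II is 0.0154329 / 0.0668898 ≈ 0.2307.

0.2307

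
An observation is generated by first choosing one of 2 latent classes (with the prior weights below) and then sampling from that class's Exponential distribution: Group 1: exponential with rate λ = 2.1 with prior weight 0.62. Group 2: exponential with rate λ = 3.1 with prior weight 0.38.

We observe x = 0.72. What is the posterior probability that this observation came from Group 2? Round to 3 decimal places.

Apply Bayes' rule: the posterior for each component is proportional to its prior times its likelihood at x.
Exponential densities:
  L_1 = 0.462984
  L_2 = 0.332672
Prior × likelihood for each component:
  P(Z=1)·L_1 = 0.62 × 0.462984 = 0.28705
  P(Z=2)·L_2 = 0.38 × 0.332672 = 0.126415
Evidence: 0.28705 + 0.126415 = 0.413466
So the posterior for Group 2 is 0.126415 / 0.413466 ≈ 0.306.

0.306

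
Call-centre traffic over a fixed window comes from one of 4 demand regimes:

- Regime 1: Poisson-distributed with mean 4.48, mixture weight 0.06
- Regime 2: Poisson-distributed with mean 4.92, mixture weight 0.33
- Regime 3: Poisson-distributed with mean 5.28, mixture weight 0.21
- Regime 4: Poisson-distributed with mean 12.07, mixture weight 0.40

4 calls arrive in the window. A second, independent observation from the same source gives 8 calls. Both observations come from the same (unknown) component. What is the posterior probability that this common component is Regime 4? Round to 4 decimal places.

0.0187

Posterior ∝ prior × likelihood, so P(k | x) ∝ P(Z=k) f_k(x); normalise over all components.
Since both observations come from the same component, the likelihood for component k is f_k(x₁)·f_k(x₂).
  f_1 = [e^(−4.48)·4.48^4/4! = 0.190222] × [0.0456104] = 0.00867613
  f_2 = [e^(−4.92)·4.92^4/4! = 0.178205] × [0.0621543] = 0.0110762
  f_3 = [e^(−5.28)·5.28^4/4! = 0.164911] × [0.0762915] = 0.0125813
  f_4 = [e^(−12.07)·12.07^4/4! = 0.00506621] × [0.0640034] = 0.000324255
Prior × likelihood for each component:
  P(Z=1)·f_1 = 0.06 × 0.00867613 = 0.000520568
  P(Z=2)·f_2 = 0.33 × 0.0110762 = 0.00365515
  P(Z=3)·f_3 = 0.21 × 0.0125813 = 0.00264207
  P(Z=4)·f_4 = 0.40 × 0.000324255 = 0.000129702
Denominator: 0.000520568 + 0.00365515 + 0.00264207 + 0.000129702 = 0.0069475
P(Regime 4 | data) ≈ 0.0187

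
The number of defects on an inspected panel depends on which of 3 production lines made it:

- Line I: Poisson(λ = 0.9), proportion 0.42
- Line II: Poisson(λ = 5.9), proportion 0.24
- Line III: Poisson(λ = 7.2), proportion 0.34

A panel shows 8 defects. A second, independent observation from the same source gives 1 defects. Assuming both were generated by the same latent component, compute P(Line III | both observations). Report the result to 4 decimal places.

By Bayes' theorem, P(k | x) = π_k f_k(x) / Σ_j π_j f_j(x).
Since both observations come from the same component, the likelihood for component k is f_k(x₁)·f_k(x₂).
  f_I = [4.34065e-06] × [0.365913] = 1.5883e-06
  f_II = [0.0997604] × [0.0161627] = 0.0016124
  f_III = [0.133727] × [0.00537542] = 0.000718839
Prior × likelihood for each component:
  π_I·f_I = 0.42 × 1.5883e-06 = 6.67085e-07
  π_II·f_II = 0.24 × 0.0016124 = 0.000386976
  π_III·f_III = 0.34 × 0.000718839 = 0.000244405
Normaliser: 6.67085e-07 + 0.000386976 + 0.000244405 = 0.000632048
So the posterior for Line III is 0.000244405 / 0.000632048 ≈ 0.3867.

0.3867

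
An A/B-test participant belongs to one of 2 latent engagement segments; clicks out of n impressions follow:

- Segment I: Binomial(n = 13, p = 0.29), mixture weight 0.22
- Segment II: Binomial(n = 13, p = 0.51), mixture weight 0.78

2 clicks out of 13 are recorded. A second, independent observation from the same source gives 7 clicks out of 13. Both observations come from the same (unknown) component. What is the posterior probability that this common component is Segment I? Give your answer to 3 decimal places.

Apply Bayes' rule: the posterior for each component is proportional to its prior times its likelihood at x.
Since both observations come from the same component, the likelihood for component k is f_k(x₁)·f_k(x₂).
  f_I = [0.151612] × [0.0379187] = 0.00574891
  f_II = [0.00793217] × [0.21315] = 0.00169074
Weight by the priors:
  P(Z=I)·f_I = 0.22 × 0.00574891 = 0.00126476
  P(Z=II)·f_II = 0.78 × 0.00169074 = 0.00131878
Denominator: 0.00126476 + 0.00131878 = 0.00258354
P(Segment I | x) = 0.00126476 / 0.00258354 ≈ 0.490

0.490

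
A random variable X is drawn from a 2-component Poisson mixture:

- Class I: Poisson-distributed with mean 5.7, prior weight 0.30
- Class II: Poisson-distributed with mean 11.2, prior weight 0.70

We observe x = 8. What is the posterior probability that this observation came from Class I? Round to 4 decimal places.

0.3206

The responsibility of component k is π_k f_k(x) divided by Σ_j π_j f_j(x).
Component likelihoods at x = 8:
  L_I = 0.0924698
  L_II = 0.0839703
Unnormalised posteriors:
  π_I·L_I = 0.30 × 0.0924698 = 0.0277409
  π_II·L_II = 0.70 × 0.0839703 = 0.0587792
Denominator: 0.0277409 + 0.0587792 = 0.0865201
P(Class I | data) = 0.0277409 / 0.0865201 ≈ 0.3206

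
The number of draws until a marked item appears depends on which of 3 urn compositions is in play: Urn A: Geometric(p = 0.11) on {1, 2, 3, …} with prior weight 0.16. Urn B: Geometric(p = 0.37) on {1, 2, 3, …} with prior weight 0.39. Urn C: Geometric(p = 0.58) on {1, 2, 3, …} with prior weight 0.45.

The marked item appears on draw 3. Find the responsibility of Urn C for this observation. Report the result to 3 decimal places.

Apply Bayes' rule: the posterior for each component is proportional to its prior times its likelihood at x.
Geometric probabilities:
  f_A = 0.087131
  f_B = 0.146853
  f_C = 0.102312
Weight by the priors:
  w_A·f_A = 0.16 × 0.087131 = 0.013941
  w_B·f_B = 0.39 × 0.146853 = 0.0572727
  w_C·f_C = 0.45 × 0.102312 = 0.0460404
Evidence: 0.013941 + 0.0572727 + 0.0460404 = 0.117254
So the posterior for Urn C is 0.0460404 / 0.117254 ≈ 0.393.

0.393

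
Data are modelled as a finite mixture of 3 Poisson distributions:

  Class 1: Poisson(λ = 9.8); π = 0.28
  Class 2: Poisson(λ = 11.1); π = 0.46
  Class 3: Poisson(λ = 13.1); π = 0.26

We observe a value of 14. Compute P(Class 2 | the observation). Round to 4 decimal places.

0.4612

Apply Bayes' rule: the posterior for each component is proportional to its prior times its likelihood at x.
Evaluate each component's likelihood at the observed value:
  L_1 = 0.047937
  L_2 = 0.0747213
  L_3 = 0.102833
Prior × likelihood for each component:
  P(Z=1)·L_1 = 0.28 × 0.047937 = 0.0134224
  P(Z=2)·L_2 = 0.46 × 0.0747213 = 0.0343718
  P(Z=3)·L_3 = 0.26 × 0.102833 = 0.0267366
Marginal: 0.0134224 + 0.0343718 + 0.0267366 = 0.0745307
P(Class 2 | x) = 0.0343718 / 0.0745307 ≈ 0.4612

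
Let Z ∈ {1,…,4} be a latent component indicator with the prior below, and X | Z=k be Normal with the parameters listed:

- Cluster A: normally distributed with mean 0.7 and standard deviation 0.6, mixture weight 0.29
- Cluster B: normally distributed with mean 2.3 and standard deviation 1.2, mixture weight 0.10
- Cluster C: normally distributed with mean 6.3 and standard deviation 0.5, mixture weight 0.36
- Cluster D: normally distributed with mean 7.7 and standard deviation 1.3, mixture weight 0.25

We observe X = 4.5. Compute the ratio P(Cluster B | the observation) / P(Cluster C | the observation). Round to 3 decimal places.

The posterior odds equal the prior odds times the likelihood ratio: (π_i/π_j)·(f_i(x)/f_j(x)).
Normal densities:
  p_A = 1.29641e-09
  p_B = 0.061926
  p_C = 0.0012238
  p_D = 0.0148332
0.0061926 / 0.000440569 ≈ 14.056

14.056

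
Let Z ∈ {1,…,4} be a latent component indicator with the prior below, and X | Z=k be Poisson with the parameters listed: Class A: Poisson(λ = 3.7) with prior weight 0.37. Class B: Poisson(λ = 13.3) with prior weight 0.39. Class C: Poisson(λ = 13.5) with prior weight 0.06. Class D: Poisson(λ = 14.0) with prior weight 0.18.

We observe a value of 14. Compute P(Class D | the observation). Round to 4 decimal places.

0.2891

Apply Bayes' rule: the posterior for each component is proportional to its prior times its likelihood at x.
Component likelihoods at x = 14:
  L_A = 2.5558e-05
  L_B = 0.104087
  L_C = 0.105024
  L_D = 0.105989
Prior × likelihood for each component:
  π_A·L_A = 0.37 × 2.5558e-05 = 9.45645e-06
  π_B·L_B = 0.39 × 0.104087 = 0.0405941
  π_C·L_C = 0.06 × 0.105024 = 0.00630145
  π_D·L_D = 0.18 × 0.105989 = 0.019078
Denominator: 9.45645e-06 + 0.0405941 + 0.00630145 + 0.019078 = 0.065983
So the posterior for Class D is 0.019078 / 0.065983 ≈ 0.2891.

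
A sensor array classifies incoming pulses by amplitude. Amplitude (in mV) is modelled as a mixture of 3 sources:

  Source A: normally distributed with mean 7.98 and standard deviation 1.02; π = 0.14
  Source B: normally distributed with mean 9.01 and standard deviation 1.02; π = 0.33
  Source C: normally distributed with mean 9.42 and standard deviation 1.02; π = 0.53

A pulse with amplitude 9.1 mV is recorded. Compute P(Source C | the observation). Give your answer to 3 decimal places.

By Bayes' theorem, P(k | x) = π_k f_k(x) / Σ_j π_j f_j(x).
Component likelihoods at x = 9.1 mV:
  f_A = 0.214041
  f_B = 0.3896
  f_C = 0.372338
Unnormalised posteriors:
  π_A·f_A = 0.14 × 0.214041 = 0.0299658
  π_B·f_B = 0.33 × 0.3896 = 0.128568
  π_C·f_C = 0.53 × 0.372338 = 0.197339
Evidence: 0.0299658 + 0.128568 + 0.197339 = 0.355873
So the posterior for Source C is 0.197339 / 0.355873 ≈ 0.555.

0.555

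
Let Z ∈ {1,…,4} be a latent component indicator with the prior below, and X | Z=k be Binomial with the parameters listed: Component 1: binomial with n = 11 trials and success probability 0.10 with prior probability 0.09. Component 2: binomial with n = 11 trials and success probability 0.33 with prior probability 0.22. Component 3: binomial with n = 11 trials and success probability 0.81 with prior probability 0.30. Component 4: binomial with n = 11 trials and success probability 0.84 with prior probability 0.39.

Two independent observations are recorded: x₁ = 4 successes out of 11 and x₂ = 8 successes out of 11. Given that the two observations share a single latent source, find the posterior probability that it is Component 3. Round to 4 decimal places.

The responsibility of component k is w_k f_k(x) divided by Σ_j w_j f_j(x).
Since both observations come from the same component, the likelihood for component k is f_k(x₁)·f_k(x₂).
  L_1 = [0.0157838] × [1.20285e-06] = 1.89855e-08
  L_2 = [0.237188] × [0.00697943] = 0.00165544
  L_3 = [0.00126978] × [0.209713] = 0.00026629
  L_4 = [0.000441033] × [0.167524] = 7.38838e-05
Weight by the priors:
  w_1·L_1 = 0.09 × 1.89855e-08 = 1.7087e-09
  w_2·L_2 = 0.22 × 0.00165544 = 0.000364197
  w_3·L_3 = 0.30 × 0.00026629 = 7.98869e-05
  w_4·L_4 = 0.39 × 7.38838e-05 = 2.88147e-05
Evidence: 1.7087e-09 + 0.000364197 + 7.98869e-05 + 2.88147e-05 = 0.0004729
P(Component 3 | x₁, x₂) ≈ 0.1689

0.1689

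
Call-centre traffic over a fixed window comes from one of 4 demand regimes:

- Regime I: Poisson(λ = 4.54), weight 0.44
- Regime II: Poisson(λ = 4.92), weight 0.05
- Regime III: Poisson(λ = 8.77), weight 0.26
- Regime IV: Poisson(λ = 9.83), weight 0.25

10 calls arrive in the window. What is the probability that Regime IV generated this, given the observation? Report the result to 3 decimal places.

0.467

By Bayes' theorem, P(k | x) = π_k f_k(x) / Σ_j π_j f_j(x).
Evaluate each component's likelihood at the observed value:
  p_I = 0.010942
  p_II = 0.016717
  p_III = 0.115205
  p_IV = 0.124927
Multiply by the mixture weights:
  π_I·p_I = 0.44 × 0.010942 = 0.0048145
  π_II·p_II = 0.05 × 0.016717 = 0.000835852
  π_III·p_III = 0.26 × 0.115205 = 0.0299532
  π_IV·p_IV = 0.25 × 0.124927 = 0.0312318
Marginal: 0.0048145 + 0.000835852 + 0.0299532 + 0.0312318 = 0.0668354
So the posterior for Regime IV is 0.0312318 / 0.0668354 ≈ 0.467.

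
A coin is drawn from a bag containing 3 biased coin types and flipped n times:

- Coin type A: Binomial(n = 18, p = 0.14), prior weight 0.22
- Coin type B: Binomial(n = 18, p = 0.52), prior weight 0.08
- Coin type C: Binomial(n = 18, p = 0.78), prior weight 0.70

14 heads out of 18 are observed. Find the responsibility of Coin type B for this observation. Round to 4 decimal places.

The responsibility of component k is π_k f_k(x) divided by Σ_j π_j f_j(x).
Binomial probabilities:
  p_A = 1.85998e-09
  p_B = 0.0171685
  p_C = 0.221175
Weight by the priors:
  π_A·p_A = 0.22 × 1.85998e-09 = 4.09195e-10
  π_B·p_B = 0.08 × 0.0171685 = 0.00137348
  π_C·p_C = 0.70 × 0.221175 = 0.154823
Evidence: 4.09195e-10 + 0.00137348 + 0.154823 = 0.156196
P(Coin type B | x) ≈ 0.0088

0.0088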